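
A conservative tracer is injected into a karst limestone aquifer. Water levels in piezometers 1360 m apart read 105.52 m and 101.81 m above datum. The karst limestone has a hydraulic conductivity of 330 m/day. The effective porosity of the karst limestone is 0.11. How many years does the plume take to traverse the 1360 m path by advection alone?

0.455

Hydraulic gradient i = (105.52 − 101.81) / 1360 = 3.71 / 1360 = 0.002728.
Darcy flux q = K · i = 330.0 × 0.002728 = 0.9002 m/day.
Seepage velocity v = q / n_e = 0.9002 / 0.11 = 8.184 m/day.
Travel time t = L / v = 1360 / 8.184 = 166.2 days = 0.4550 years.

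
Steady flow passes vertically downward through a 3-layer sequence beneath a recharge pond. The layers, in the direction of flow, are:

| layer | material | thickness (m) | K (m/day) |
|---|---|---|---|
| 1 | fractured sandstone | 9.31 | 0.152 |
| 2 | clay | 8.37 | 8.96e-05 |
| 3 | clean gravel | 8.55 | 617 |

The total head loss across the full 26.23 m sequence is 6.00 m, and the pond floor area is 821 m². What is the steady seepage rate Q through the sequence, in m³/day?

0.0527

Flow is perpendicular to layering, so the layers act in series and the equivalent K is the thickness-weighted harmonic mean.
Total thickness L = 9.31 + 8.37 + 8.55 = 26.23 m.
Σ(b_i/K_i) = 9.31/0.152 + 8.37/8.96e-05 + 8.55/617 = 93476 d.
K_eq = L / Σ(b_i/K_i) = 26.23 / 93476 = 0.0002806 m/day.
Q = K_eq · A · (Δh/L) = 0.0002806 × 821 × (6.00/26.23) = 0.05270 m³/day.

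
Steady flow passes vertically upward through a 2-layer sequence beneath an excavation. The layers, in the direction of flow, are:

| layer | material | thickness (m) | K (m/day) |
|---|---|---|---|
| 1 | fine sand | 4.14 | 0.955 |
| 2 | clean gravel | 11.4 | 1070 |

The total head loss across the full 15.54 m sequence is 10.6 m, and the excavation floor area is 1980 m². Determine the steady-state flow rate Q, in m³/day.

Flow is perpendicular to layering, so the layers act in series and the equivalent K is the thickness-weighted harmonic mean.
Total thickness L = 4.14 + 11.4 = 15.54 m.
Σ(b_i/K_i) = 4.14/0.955 + 11.4/1070 = 4.346 d.
K_eq = L / Σ(b_i/K_i) = 15.54 / 4.346 = 3.576 m/day.
Q = K_eq · A · (Δh/L) = 3.576 × 1980 × (10.6/15.54) = 4830 m³/day.

4830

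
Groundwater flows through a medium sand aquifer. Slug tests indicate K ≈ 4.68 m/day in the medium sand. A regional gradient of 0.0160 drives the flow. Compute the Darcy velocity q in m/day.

0.0749

Hydraulic gradient i = 0.0160.
Specific discharge q = K · i = 4.680 × 0.01600 = 0.07488 m/day.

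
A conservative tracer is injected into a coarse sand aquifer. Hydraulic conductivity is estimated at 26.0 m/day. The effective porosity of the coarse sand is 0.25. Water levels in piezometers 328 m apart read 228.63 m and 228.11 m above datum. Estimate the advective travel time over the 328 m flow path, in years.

5.45

Hydraulic gradient i = (228.63 − 228.11) / 328 = 0.52 / 328 = 0.001585.
Darcy flux q = K · i = 26.00 × 0.001585 = 0.04122 m/day.
Seepage velocity v = q / n_e = 0.04122 / 0.25 = 0.1649 m/day.
Travel time t = L / v = 328 / 0.1649 = 1989 days = 5.447 years.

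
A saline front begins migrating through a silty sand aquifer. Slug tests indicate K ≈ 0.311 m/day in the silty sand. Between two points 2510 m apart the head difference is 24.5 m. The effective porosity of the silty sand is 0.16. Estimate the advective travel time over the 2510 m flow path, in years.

Hydraulic gradient i = Δh / L = 24.5 / 2510 = 0.009761.
Darcy flux q = K · i = 0.3110 × 0.009761 = 0.003036 m/day.
Seepage velocity v = q / n_e = 0.003036 / 0.16 = 0.01897 m/day.
Travel time t = L / v = 2510 / 0.01897 = 1.323e+05 days = 362.2 years.

362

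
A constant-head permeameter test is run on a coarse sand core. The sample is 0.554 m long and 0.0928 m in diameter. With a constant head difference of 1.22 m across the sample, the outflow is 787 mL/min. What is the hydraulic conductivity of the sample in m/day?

Cross-sectional area A = π·(d/2)² = π × (0.0928/2)² = 0.006764 m².
Convert discharge: 787 mL/min = 1.312e-05 m³/s.
Darcy's law rearranged: K = Q·L / (A·Δh) = 1.312e-05 × 0.554 / (0.006764 × 1.22) = 0.0008806 m/s = 76.09 m/day.

76.1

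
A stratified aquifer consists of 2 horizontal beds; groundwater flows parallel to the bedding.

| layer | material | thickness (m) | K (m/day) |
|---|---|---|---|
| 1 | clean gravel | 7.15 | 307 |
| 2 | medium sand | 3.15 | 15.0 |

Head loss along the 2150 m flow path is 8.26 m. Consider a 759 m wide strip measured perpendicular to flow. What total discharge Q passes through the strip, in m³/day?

6540

Flow is parallel to layering, so each bed carries its own Darcy discharge and the transmissivities add.
Σ(K_i·b_i) = 307×7.15 + 15.0×3.15 = 2242 m²/day.
Hydraulic gradient i = Δh / L = 8.26 / 2150 = 0.003842.
Q = Σ(K_i·b_i) · W · i = 2242 × 759 × 0.003842 = 6538 m³/day.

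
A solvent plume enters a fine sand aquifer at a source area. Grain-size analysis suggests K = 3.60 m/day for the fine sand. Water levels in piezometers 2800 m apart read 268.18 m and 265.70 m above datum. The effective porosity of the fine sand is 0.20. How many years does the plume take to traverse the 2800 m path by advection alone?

Hydraulic gradient i = (268.18 − 265.70) / 2800 = 2.48 / 2800 = 0.0008857.
Darcy flux q = K · i = 3.600 × 0.0008857 = 0.003189 m/day.
Seepage velocity v = q / n_e = 0.003189 / 0.20 = 0.01594 m/day.
Travel time t = L / v = 2800 / 0.01594 = 1.756e+05 days = 480.8 years.

481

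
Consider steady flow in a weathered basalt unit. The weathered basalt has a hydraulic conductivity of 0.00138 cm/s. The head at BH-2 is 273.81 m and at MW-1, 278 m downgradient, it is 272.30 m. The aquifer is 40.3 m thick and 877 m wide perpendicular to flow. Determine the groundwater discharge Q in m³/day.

229

Convert K: 0.00138 cm/s × 864 = 1.192 m/day.
Cross-sectional area A = 877 × 40.3 = 35343 m².
Hydraulic gradient i = (273.81 − 272.30) / 278 = 1.51 / 278 = 0.005432.
Darcy's law: Q = K · A · i = 1.192 × 35343 × 0.005432 = 228.9 m³/day.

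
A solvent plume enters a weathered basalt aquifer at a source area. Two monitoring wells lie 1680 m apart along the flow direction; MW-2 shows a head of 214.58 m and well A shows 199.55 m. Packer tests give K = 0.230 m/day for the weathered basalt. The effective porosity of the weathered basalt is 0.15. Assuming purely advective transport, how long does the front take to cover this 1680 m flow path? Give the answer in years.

Hydraulic gradient i = (214.58 − 199.55) / 1680 = 15.03 / 1680 = 0.008946.
Darcy flux q = K · i = 0.2300 × 0.008946 = 0.002058 m/day.
Seepage velocity v = q / n_e = 0.002058 / 0.15 = 0.01372 m/day.
Travel time t = L / v = 1680 / 0.01372 = 1.225e+05 days = 335.3 years.

335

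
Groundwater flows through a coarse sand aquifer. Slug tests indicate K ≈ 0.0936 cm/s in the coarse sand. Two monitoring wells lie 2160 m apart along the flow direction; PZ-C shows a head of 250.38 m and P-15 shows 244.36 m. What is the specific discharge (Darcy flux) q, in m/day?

0.225

Convert K: 0.0936 cm/s × 864 = 80.87 m/day.
Hydraulic gradient i = (250.38 − 244.36) / 2160 = 6.02 / 2160 = 0.002787.
Specific discharge q = K · i = 80.87 × 0.002787 = 0.2254 m/day.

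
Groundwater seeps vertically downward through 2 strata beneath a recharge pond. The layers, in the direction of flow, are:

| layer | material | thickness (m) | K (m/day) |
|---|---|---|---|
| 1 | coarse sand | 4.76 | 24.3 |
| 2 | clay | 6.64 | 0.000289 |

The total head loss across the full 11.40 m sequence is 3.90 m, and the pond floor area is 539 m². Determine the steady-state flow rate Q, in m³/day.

0.0915

Flow is perpendicular to layering, so the layers act in series and the equivalent K is the thickness-weighted harmonic mean.
Total thickness L = 4.76 + 6.64 = 11.40 m.
Σ(b_i/K_i) = 4.76/24.3 + 6.64/0.000289 = 22976 d.
K_eq = L / Σ(b_i/K_i) = 11.40 / 22976 = 0.0004962 m/day.
Q = K_eq · A · (Δh/L) = 0.0004962 × 539 × (3.90/11.40) = 0.09149 m³/day.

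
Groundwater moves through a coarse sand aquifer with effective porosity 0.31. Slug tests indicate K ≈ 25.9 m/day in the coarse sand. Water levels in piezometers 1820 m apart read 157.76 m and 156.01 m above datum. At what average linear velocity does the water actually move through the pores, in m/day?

Hydraulic gradient i = (157.76 − 156.01) / 1820 = 1.75 / 1820 = 0.0009615.
Darcy flux q = K · i = 25.90 × 0.0009615 = 0.02490 m/day.
Seepage velocity v = q / n_e = 0.02490 / 0.31 = 0.08033 m/day.

0.0803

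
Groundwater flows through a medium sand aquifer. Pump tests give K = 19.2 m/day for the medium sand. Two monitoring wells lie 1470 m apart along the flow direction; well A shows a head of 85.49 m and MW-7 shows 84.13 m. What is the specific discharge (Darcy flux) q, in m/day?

Hydraulic gradient i = (85.49 − 84.13) / 1470 = 1.36 / 1470 = 0.0009252.
Specific discharge q = K · i = 19.20 × 0.0009252 = 0.01776 m/day.

0.0178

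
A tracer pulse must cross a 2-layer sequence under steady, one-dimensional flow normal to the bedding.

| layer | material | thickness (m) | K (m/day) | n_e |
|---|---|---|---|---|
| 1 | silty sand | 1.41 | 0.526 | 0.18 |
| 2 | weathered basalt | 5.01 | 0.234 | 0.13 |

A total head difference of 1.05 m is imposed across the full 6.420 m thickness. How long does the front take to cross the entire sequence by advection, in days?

With flow normal to the layers, continuity requires the same specific discharge q through every layer.
Σ(b_i/K_i) = 1.41/0.526 + 5.01/0.234 = 24.09 d.
q = Δh / Σ(b_i/K_i) = 1.05 / 24.09 = 0.04358 m/day.
In each layer the seepage velocity is v_i = q/n_i, so the layer transit time is t_i = b_i·n_i / q:
  layer 1 (silty sand): t_1 = 1.41 × 0.18 / 0.04358 = 5.823 d
  layer 2 (weathered basalt): t_2 = 5.01 × 0.13 / 0.04358 = 14.94 d
Total t = Σ t_i = 20.77 days.

20.8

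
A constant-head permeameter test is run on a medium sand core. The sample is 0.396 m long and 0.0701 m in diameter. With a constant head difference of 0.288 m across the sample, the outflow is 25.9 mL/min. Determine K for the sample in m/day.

13.3

Cross-sectional area A = π·(d/2)² = π × (0.0701/2)² = 0.003859 m².
Convert discharge: 25.9 mL/min = 4.317e-07 m³/s.
Darcy's law rearranged: K = Q·L / (A·Δh) = 4.317e-07 × 0.396 / (0.003859 × 0.288) = 0.0001538 m/s = 13.29 m/day.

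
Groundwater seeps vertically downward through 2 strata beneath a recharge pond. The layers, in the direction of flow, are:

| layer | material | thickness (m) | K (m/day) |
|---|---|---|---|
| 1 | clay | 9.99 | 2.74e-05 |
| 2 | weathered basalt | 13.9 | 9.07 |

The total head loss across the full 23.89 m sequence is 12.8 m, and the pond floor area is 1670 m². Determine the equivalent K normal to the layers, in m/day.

6.55e-05

Flow is perpendicular to layering, so the layers act in series and the equivalent K is the thickness-weighted harmonic mean.
Total thickness L = 9.99 + 13.9 = 23.89 m.
Σ(b_i/K_i) = 9.99/2.74e-05 + 13.9/9.07 = 3.646e+05 d.
K_eq = L / Σ(b_i/K_i) = 23.89 / 3.646e+05 = 6.552e-05 m/day.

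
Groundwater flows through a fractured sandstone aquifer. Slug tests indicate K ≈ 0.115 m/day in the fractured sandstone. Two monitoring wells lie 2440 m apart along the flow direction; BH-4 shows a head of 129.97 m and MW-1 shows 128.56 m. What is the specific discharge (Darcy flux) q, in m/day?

6.65e-05

Hydraulic gradient i = (129.97 − 128.56) / 2440 = 1.41 / 2440 = 0.0005779.
Specific discharge q = K · i = 0.1150 × 0.0005779 = 6.645e-05 m/day.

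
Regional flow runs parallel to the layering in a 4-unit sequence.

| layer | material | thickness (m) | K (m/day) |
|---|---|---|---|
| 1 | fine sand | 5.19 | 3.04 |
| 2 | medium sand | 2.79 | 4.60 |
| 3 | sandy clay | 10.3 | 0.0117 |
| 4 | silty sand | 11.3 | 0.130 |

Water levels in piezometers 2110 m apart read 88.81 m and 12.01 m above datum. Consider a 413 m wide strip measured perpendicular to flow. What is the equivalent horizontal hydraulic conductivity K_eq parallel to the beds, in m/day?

Flow is parallel to layering, so each bed carries its own Darcy discharge and the transmissivities add.
Σ(K_i·b_i) = 3.04×5.19 + 4.60×2.79 + 0.0117×10.3 + 0.130×11.3 = 30.20 m²/day.
Total thickness b = 29.58 m, so K_eq = Σ(K_i·b_i)/b = 1.021 m/day.

1.02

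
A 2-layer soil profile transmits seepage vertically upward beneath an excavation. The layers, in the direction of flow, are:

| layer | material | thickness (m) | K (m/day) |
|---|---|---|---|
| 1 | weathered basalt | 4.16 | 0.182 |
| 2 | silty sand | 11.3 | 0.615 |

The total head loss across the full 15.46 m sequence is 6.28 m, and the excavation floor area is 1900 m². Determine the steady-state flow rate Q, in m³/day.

Flow is perpendicular to layering, so the layers act in series and the equivalent K is the thickness-weighted harmonic mean.
Total thickness L = 4.16 + 11.3 = 15.46 m.
Σ(b_i/K_i) = 4.16/0.182 + 11.3/0.615 = 41.23 d.
K_eq = L / Σ(b_i/K_i) = 15.46 / 41.23 = 0.3750 m/day.
Q = K_eq · A · (Δh/L) = 0.3750 × 1900 × (6.28/15.46) = 289.4 m³/day.

289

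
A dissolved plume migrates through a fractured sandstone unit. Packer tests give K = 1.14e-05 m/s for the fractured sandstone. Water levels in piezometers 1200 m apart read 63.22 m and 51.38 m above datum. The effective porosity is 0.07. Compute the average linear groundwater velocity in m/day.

Convert K: 1.14e-05 m/s × 86400 = 0.9850 m/day.
Hydraulic gradient i = (63.22 − 51.38) / 1200 = 11.84 / 1200 = 0.009867.
Darcy flux q = K · i = 0.9850 × 0.009867 = 0.009718 m/day.
Seepage velocity v = q / n_e = 0.009718 / 0.07 = 0.1388 m/day.

0.139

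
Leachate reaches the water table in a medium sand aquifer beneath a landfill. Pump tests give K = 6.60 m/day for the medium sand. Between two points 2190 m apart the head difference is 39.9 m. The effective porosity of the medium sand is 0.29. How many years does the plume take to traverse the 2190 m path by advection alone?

14.5

Hydraulic gradient i = Δh / L = 39.9 / 2190 = 0.01822.
Darcy flux q = K · i = 6.600 × 0.01822 = 0.1202 m/day.
Seepage velocity v = q / n_e = 0.1202 / 0.29 = 0.4146 m/day.
Travel time t = L / v = 2190 / 0.4146 = 5282 days = 14.46 years.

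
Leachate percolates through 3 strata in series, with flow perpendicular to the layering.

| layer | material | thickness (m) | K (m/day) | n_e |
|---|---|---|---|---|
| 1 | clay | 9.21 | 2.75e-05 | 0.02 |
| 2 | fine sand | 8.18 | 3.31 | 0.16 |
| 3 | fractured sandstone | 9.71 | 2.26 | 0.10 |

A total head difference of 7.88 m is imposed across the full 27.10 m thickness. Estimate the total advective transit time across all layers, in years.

287

With flow normal to the layers, continuity requires the same specific discharge q through every layer.
Σ(b_i/K_i) = 9.21/2.75e-05 + 8.18/3.31 + 9.71/2.26 = 3.349e+05 d.
q = Δh / Σ(b_i/K_i) = 7.88 / 3.349e+05 = 2.353e-05 m/day.
In each layer the seepage velocity is v_i = q/n_i, so the layer transit time is t_i = b_i·n_i / q:
  layer 1 (clay): t_1 = 9.21 × 0.02 / 2.353e-05 = 7829 d
  layer 2 (fine sand): t_2 = 8.18 × 0.16 / 2.353e-05 = 55627 d
  layer 3 (fractured sandstone): t_3 = 9.71 × 0.10 / 2.353e-05 = 41269 d
Total t = Σ t_i = 1.047e+05 days = 286.7 years.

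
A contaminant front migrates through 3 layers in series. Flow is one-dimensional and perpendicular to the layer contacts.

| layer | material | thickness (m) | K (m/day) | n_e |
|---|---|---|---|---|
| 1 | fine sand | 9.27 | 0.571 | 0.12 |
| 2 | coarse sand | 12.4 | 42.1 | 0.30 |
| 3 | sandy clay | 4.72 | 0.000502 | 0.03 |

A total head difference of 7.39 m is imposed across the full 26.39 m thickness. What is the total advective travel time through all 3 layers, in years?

With flow normal to the layers, continuity requires the same specific discharge q through every layer.
Σ(b_i/K_i) = 9.27/0.571 + 12.4/42.1 + 4.72/0.000502 = 9419 d.
q = Δh / Σ(b_i/K_i) = 7.39 / 9419 = 0.0007846 m/day.
In each layer the seepage velocity is v_i = q/n_i, so the layer transit time is t_i = b_i·n_i / q:
  layer 1 (fine sand): t_1 = 9.27 × 0.12 / 0.0007846 = 1418 d
  layer 2 (coarse sand): t_2 = 12.4 × 0.30 / 0.0007846 = 4741 d
  layer 3 (sandy clay): t_3 = 4.72 × 0.03 / 0.0007846 = 180.5 d
Total t = Σ t_i = 6340 days = 17.36 years.

17.4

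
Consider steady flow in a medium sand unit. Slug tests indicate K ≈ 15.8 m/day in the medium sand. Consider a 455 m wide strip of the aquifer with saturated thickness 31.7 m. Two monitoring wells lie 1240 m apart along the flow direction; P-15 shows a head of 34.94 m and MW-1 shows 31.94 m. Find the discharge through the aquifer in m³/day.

Cross-sectional area A = 455 × 31.7 = 14424 m².
Hydraulic gradient i = (34.94 − 31.94) / 1240 = 3 / 1240 = 0.002419.
Darcy's law: Q = K · A · i = 15.80 × 14424 × 0.002419 = 551.3 m³/day.

551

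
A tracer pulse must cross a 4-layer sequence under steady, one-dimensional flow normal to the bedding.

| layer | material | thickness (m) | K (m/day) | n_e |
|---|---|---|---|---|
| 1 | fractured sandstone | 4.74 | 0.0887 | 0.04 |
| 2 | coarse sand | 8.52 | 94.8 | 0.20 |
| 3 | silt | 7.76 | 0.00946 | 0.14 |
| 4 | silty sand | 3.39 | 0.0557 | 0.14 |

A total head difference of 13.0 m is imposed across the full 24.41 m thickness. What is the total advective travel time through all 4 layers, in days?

248

With flow normal to the layers, continuity requires the same specific discharge q through every layer.
Σ(b_i/K_i) = 4.74/0.0887 + 8.52/94.8 + 7.76/0.00946 + 3.39/0.0557 = 934.7 d.
q = Δh / Σ(b_i/K_i) = 13.0 / 934.7 = 0.01391 m/day.
In each layer the seepage velocity is v_i = q/n_i, so the layer transit time is t_i = b_i·n_i / q:
  layer 1 (fractured sandstone): t_1 = 4.74 × 0.04 / 0.01391 = 13.63 d
  layer 2 (coarse sand): t_2 = 8.52 × 0.20 / 0.01391 = 122.5 d
  layer 3 (silt): t_3 = 7.76 × 0.14 / 0.01391 = 78.11 d
  layer 4 (silty sand): t_4 = 3.39 × 0.14 / 0.01391 = 34.12 d
Total t = Σ t_i = 248.4 days.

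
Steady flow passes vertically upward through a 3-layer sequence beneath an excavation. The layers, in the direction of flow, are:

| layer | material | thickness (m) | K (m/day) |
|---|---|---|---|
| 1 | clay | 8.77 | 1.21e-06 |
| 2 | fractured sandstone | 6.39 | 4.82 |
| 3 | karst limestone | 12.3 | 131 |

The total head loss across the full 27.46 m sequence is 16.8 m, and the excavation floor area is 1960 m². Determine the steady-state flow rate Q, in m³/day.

Flow is perpendicular to layering, so the layers act in series and the equivalent K is the thickness-weighted harmonic mean.
Total thickness L = 8.77 + 6.39 + 12.3 = 27.46 m.
Σ(b_i/K_i) = 8.77/1.21e-06 + 6.39/4.82 + 12.3/131 = 7.248e+06 d.
K_eq = L / Σ(b_i/K_i) = 27.46 / 7.248e+06 = 3.789e-06 m/day.
Q = K_eq · A · (Δh/L) = 3.789e-06 × 1960 × (16.8/27.46) = 0.004543 m³/day.

0.00454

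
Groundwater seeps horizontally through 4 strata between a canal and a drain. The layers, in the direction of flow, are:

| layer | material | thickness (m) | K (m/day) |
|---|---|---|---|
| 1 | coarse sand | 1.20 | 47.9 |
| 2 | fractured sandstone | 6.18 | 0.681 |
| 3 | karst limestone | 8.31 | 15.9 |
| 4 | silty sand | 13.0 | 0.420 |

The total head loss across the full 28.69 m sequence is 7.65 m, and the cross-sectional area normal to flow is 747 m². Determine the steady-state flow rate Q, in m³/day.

141

Flow is perpendicular to layering, so the layers act in series and the equivalent K is the thickness-weighted harmonic mean.
Total thickness L = 1.20 + 6.18 + 8.31 + 13.0 = 28.69 m.
Σ(b_i/K_i) = 1.20/47.9 + 6.18/0.681 + 8.31/15.9 + 13.0/0.420 = 40.57 d.
K_eq = L / Σ(b_i/K_i) = 28.69 / 40.57 = 0.7071 m/day.
Q = K_eq · A · (Δh/L) = 0.7071 × 747 × (7.65/28.69) = 140.8 m³/day.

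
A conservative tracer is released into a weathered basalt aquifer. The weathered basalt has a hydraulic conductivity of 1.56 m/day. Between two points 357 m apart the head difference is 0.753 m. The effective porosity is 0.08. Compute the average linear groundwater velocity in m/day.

0.0411

Hydraulic gradient i = Δh / L = 0.753 / 357 = 0.002109.
Darcy flux q = K · i = 1.560 × 0.002109 = 0.003290 m/day.
Seepage velocity v = q / n_e = 0.003290 / 0.08 = 0.04113 m/day.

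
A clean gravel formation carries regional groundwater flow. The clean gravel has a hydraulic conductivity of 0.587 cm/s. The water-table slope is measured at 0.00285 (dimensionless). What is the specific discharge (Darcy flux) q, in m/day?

1.45

Convert K: 0.587 cm/s × 864 = 507.2 m/day.
Hydraulic gradient i = 0.00285.
Specific discharge q = K · i = 507.2 × 0.002850 = 1.445 m/day.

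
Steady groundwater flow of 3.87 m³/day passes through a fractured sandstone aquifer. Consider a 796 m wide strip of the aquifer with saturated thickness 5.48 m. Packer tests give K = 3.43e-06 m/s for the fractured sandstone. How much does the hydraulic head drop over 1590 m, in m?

Convert K: 3.43e-06 m/s × 86400 = 0.2964 m/day.
Cross-sectional area A = 796 × 5.48 = 4362 m².
From Q = K·A·i, i = Q / (K·A) = 3.87 / (0.2964 × 4362) = 0.002994.
Head loss Δh = i · L = 0.002994 × 1590 = 4.760 m.

4.76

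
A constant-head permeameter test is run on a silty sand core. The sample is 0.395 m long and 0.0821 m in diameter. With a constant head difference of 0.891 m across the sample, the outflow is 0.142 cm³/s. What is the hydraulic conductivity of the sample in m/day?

Cross-sectional area A = π·(d/2)² = π × (0.0821/2)² = 0.005294 m².
Convert discharge: 0.142 cm³/s = 1.420e-07 m³/s.
Darcy's law rearranged: K = Q·L / (A·Δh) = 1.420e-07 × 0.395 / (0.005294 × 0.891) = 1.189e-05 m/s = 1.027 m/day.

1.03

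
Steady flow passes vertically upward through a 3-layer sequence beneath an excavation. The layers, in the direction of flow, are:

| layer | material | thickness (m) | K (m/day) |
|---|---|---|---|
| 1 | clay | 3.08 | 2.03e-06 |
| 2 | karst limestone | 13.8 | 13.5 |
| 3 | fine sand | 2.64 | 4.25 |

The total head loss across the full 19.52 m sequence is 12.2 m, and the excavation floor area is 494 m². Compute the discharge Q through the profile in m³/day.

Flow is perpendicular to layering, so the layers act in series and the equivalent K is the thickness-weighted harmonic mean.
Total thickness L = 3.08 + 13.8 + 2.64 = 19.52 m.
Σ(b_i/K_i) = 3.08/2.03e-06 + 13.8/13.5 + 2.64/4.25 = 1.517e+06 d.
K_eq = L / Σ(b_i/K_i) = 19.52 / 1.517e+06 = 1.287e-05 m/day.
Q = K_eq · A · (Δh/L) = 1.287e-05 × 494 × (12.2/19.52) = 0.003972 m³/day.

0.00397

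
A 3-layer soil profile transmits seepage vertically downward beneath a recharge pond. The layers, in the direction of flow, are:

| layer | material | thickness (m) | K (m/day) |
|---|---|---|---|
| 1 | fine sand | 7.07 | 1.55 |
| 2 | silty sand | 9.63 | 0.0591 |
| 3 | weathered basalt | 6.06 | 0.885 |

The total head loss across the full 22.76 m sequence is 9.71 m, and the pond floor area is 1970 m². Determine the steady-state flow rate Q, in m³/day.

110

Flow is perpendicular to layering, so the layers act in series and the equivalent K is the thickness-weighted harmonic mean.
Total thickness L = 7.07 + 9.63 + 6.06 = 22.76 m.
Σ(b_i/K_i) = 7.07/1.55 + 9.63/0.0591 + 6.06/0.885 = 174.4 d.
K_eq = L / Σ(b_i/K_i) = 22.76 / 174.4 = 0.1305 m/day.
Q = K_eq · A · (Δh/L) = 0.1305 × 1970 × (9.71/22.76) = 109.7 m³/day.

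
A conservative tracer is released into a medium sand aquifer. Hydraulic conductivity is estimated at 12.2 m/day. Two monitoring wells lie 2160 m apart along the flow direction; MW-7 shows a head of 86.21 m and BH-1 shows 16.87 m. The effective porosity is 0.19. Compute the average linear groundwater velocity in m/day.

2.06

Hydraulic gradient i = (86.21 − 16.87) / 2160 = 69.34 / 2160 = 0.03210.
Darcy flux q = K · i = 12.20 × 0.03210 = 0.3916 m/day.
Seepage velocity v = q / n_e = 0.3916 / 0.19 = 2.061 m/day.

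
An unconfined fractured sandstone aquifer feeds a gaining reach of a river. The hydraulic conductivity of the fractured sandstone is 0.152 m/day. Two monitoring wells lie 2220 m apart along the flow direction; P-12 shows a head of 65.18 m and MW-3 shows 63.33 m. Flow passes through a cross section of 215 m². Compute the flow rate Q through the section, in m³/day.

Hydraulic gradient i = (65.18 − 63.33) / 2220 = 1.85 / 2220 = 0.0008333.
Darcy's law: Q = K · A · i = 0.1520 × 215.0 × 0.0008333 = 0.02723 m³/day.

0.0272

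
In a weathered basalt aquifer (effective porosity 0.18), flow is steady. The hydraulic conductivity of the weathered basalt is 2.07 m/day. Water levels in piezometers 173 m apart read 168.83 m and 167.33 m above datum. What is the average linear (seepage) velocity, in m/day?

Hydraulic gradient i = (168.83 − 167.33) / 173 = 1.5 / 173 = 0.008671.
Darcy flux q = K · i = 2.070 × 0.008671 = 0.01795 m/day.
Seepage velocity v = q / n_e = 0.01795 / 0.18 = 0.09971 m/day.

0.0997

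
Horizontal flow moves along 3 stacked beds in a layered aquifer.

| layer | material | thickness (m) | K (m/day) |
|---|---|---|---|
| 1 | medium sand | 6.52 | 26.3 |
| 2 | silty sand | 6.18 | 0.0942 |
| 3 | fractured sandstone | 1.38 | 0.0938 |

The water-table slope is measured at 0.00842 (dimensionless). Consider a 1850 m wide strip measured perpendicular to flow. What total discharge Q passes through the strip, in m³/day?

2680

Flow is parallel to layering, so each bed carries its own Darcy discharge and the transmissivities add.
Σ(K_i·b_i) = 26.3×6.52 + 0.0942×6.18 + 0.0938×1.38 = 172.2 m²/day.
Hydraulic gradient i = 0.00842.
Q = Σ(K_i·b_i) · W · i = 172.2 × 1850 × 0.008420 = 2682 m³/day.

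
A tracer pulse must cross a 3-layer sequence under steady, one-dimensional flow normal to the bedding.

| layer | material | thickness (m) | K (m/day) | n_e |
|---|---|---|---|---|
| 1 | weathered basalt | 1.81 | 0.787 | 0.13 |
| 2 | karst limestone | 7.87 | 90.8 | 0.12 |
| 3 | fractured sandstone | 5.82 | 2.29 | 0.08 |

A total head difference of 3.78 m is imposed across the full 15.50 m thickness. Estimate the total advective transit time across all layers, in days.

2.14

With flow normal to the layers, continuity requires the same specific discharge q through every layer.
Σ(b_i/K_i) = 1.81/0.787 + 7.87/90.8 + 5.82/2.29 = 4.928 d.
q = Δh / Σ(b_i/K_i) = 3.78 / 4.928 = 0.7670 m/day.
In each layer the seepage velocity is v_i = q/n_i, so the layer transit time is t_i = b_i·n_i / q:
  layer 1 (weathered basalt): t_1 = 1.81 × 0.13 / 0.7670 = 0.3068 d
  layer 2 (karst limestone): t_2 = 7.87 × 0.12 / 0.7670 = 1.231 d
  layer 3 (fractured sandstone): t_3 = 5.82 × 0.08 / 0.7670 = 0.6070 d
Total t = Σ t_i = 2.145 days.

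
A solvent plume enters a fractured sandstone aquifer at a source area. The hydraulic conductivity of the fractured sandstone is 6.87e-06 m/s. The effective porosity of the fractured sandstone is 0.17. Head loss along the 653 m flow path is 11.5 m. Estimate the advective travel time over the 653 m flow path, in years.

Convert K: 6.87e-06 m/s × 86400 = 0.5936 m/day.
Hydraulic gradient i = Δh / L = 11.5 / 653 = 0.01761.
Darcy flux q = K · i = 0.5936 × 0.01761 = 0.01045 m/day.
Seepage velocity v = q / n_e = 0.01045 / 0.17 = 0.06149 m/day.
Travel time t = L / v = 653 / 0.06149 = 10620 days = 29.07 years.

29.1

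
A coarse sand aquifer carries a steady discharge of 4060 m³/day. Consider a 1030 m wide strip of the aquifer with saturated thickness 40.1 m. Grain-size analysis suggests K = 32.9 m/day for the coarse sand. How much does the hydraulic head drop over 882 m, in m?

2.64

Cross-sectional area A = 1030 × 40.1 = 41303 m².
From Q = K·A·i, i = Q / (K·A) = 4060 / (32.90 × 41303) = 0.002988.
Head loss Δh = i · L = 0.002988 × 882 = 2.635 m.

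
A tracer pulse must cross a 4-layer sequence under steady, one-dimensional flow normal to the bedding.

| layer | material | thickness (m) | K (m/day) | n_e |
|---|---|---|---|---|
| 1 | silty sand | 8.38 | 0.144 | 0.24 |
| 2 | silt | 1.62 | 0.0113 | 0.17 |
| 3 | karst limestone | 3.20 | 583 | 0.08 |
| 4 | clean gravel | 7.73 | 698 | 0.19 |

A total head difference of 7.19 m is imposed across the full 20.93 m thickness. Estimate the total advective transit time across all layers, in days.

With flow normal to the layers, continuity requires the same specific discharge q through every layer.
Σ(b_i/K_i) = 8.38/0.144 + 1.62/0.0113 + 3.20/583 + 7.73/698 = 201.6 d.
q = Δh / Σ(b_i/K_i) = 7.19 / 201.6 = 0.03567 m/day.
In each layer the seepage velocity is v_i = q/n_i, so the layer transit time is t_i = b_i·n_i / q:
  layer 1 (silty sand): t_1 = 8.38 × 0.24 / 0.03567 = 56.38 d
  layer 2 (silt): t_2 = 1.62 × 0.17 / 0.03567 = 7.721 d
  layer 3 (karst limestone): t_3 = 3.20 × 0.08 / 0.03567 = 7.177 d
  layer 4 (clean gravel): t_4 = 7.73 × 0.19 / 0.03567 = 41.18 d
Total t = Σ t_i = 112.5 days.

112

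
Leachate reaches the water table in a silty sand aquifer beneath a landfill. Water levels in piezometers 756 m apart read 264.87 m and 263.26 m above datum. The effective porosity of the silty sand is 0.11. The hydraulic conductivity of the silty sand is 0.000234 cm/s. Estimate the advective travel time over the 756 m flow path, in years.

Convert K: 0.000234 cm/s × 864 = 0.2022 m/day.
Hydraulic gradient i = (264.87 − 263.26) / 756 = 1.61 / 756 = 0.002130.
Darcy flux q = K · i = 0.2022 × 0.002130 = 0.0004306 m/day.
Seepage velocity v = q / n_e = 0.0004306 / 0.11 = 0.003914 m/day.
Travel time t = L / v = 756 / 0.003914 = 1.931e+05 days = 528.8 years.

529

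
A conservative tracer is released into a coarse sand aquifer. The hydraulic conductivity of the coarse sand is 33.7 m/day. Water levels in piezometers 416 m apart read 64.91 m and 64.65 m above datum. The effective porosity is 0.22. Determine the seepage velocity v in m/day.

0.0957

Hydraulic gradient i = (64.91 − 64.65) / 416 = 0.26 / 416 = 0.0006250.
Darcy flux q = K · i = 33.70 × 0.0006250 = 0.02106 m/day.
Seepage velocity v = q / n_e = 0.02106 / 0.22 = 0.09574 m/day.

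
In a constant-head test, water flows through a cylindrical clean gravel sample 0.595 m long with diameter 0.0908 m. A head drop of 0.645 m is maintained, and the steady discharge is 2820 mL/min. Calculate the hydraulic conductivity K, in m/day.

Cross-sectional area A = π·(d/2)² = π × (0.0908/2)² = 0.006475 m².
Convert discharge: 2820 mL/min = 4.700e-05 m³/s.
Darcy's law rearranged: K = Q·L / (A·Δh) = 4.700e-05 × 0.595 / (0.006475 × 0.645) = 0.006696 m/s = 578.5 m/day.

579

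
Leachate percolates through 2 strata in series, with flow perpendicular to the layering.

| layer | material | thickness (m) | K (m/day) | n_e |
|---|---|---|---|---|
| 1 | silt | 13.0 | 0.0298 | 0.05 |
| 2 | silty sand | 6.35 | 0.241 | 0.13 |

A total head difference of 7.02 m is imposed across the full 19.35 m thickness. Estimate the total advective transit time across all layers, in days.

With flow normal to the layers, continuity requires the same specific discharge q through every layer.
Σ(b_i/K_i) = 13.0/0.0298 + 6.35/0.241 = 462.6 d.
q = Δh / Σ(b_i/K_i) = 7.02 / 462.6 = 0.01518 m/day.
In each layer the seepage velocity is v_i = q/n_i, so the layer transit time is t_i = b_i·n_i / q:
  layer 1 (silt): t_1 = 13.0 × 0.05 / 0.01518 = 42.83 d
  layer 2 (silty sand): t_2 = 6.35 × 0.13 / 0.01518 = 54.40 d
Total t = Σ t_i = 97.23 days.

97.2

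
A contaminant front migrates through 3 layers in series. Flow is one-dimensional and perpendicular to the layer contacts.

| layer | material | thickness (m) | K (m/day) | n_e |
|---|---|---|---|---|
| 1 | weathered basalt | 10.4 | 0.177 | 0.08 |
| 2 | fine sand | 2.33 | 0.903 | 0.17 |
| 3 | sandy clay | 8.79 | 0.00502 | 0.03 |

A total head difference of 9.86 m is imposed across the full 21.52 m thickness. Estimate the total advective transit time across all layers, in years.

With flow normal to the layers, continuity requires the same specific discharge q through every layer.
Σ(b_i/K_i) = 10.4/0.177 + 2.33/0.903 + 8.79/0.00502 = 1812 d.
q = Δh / Σ(b_i/K_i) = 9.86 / 1812 = 0.005441 m/day.
In each layer the seepage velocity is v_i = q/n_i, so the layer transit time is t_i = b_i·n_i / q:
  layer 1 (weathered basalt): t_1 = 10.4 × 0.08 / 0.005441 = 152.9 d
  layer 2 (fine sand): t_2 = 2.33 × 0.17 / 0.005441 = 72.81 d
  layer 3 (sandy clay): t_3 = 8.79 × 0.03 / 0.005441 = 48.47 d
Total t = Σ t_i = 274.2 days = 0.7507 years.

0.751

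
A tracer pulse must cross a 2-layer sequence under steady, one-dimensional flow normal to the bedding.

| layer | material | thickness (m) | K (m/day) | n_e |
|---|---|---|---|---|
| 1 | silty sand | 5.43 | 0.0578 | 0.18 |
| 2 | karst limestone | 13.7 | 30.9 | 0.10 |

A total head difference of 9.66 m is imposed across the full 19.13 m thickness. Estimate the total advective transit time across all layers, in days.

With flow normal to the layers, continuity requires the same specific discharge q through every layer.
Σ(b_i/K_i) = 5.43/0.0578 + 13.7/30.9 = 94.39 d.
q = Δh / Σ(b_i/K_i) = 9.66 / 94.39 = 0.1023 m/day.
In each layer the seepage velocity is v_i = q/n_i, so the layer transit time is t_i = b_i·n_i / q:
  layer 1 (silty sand): t_1 = 5.43 × 0.18 / 0.1023 = 9.550 d
  layer 2 (karst limestone): t_2 = 13.7 × 0.10 / 0.1023 = 13.39 d
Total t = Σ t_i = 22.94 days.

22.9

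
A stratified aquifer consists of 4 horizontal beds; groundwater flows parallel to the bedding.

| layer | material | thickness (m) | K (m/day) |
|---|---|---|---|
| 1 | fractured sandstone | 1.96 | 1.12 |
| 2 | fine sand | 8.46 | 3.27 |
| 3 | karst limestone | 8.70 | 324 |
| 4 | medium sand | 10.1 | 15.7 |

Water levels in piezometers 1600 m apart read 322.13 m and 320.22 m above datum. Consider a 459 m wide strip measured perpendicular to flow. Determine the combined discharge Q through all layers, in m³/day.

1650

Flow is parallel to layering, so each bed carries its own Darcy discharge and the transmissivities add.
Σ(K_i·b_i) = 1.12×1.96 + 3.27×8.46 + 324×8.70 + 15.7×10.1 = 3007 m²/day.
Hydraulic gradient i = (322.13 − 320.22) / 1600 = 1.91 / 1600 = 0.001194.
Q = Σ(K_i·b_i) · W · i = 3007 × 459 × 0.001194 = 1648 m³/day.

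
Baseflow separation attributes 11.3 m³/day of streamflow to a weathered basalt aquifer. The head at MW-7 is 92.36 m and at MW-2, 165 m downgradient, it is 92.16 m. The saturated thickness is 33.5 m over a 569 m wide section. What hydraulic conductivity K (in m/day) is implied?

Cross-sectional area A = 569 × 33.5 = 19062 m².
Hydraulic gradient i = (92.36 − 92.16) / 165 = 0.2 / 165 = 0.001212.
From Q = K·A·i, K = Q / (A·i) = 11.3 / (19062 × 0.001212) = 0.4891 m/day.

0.489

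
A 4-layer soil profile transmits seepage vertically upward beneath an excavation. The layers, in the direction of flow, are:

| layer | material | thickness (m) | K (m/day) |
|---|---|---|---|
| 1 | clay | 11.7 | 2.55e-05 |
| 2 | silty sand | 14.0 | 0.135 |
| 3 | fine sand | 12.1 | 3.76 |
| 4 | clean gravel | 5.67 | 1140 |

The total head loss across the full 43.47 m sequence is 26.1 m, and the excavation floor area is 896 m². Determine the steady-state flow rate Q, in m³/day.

Flow is perpendicular to layering, so the layers act in series and the equivalent K is the thickness-weighted harmonic mean.
Total thickness L = 11.7 + 14.0 + 12.1 + 5.67 = 43.47 m.
Σ(b_i/K_i) = 11.7/2.55e-05 + 14.0/0.135 + 12.1/3.76 + 5.67/1140 = 4.589e+05 d.
K_eq = L / Σ(b_i/K_i) = 43.47 / 4.589e+05 = 9.472e-05 m/day.
Q = K_eq · A · (Δh/L) = 9.472e-05 × 896 × (26.1/43.47) = 0.05096 m³/day.

0.0510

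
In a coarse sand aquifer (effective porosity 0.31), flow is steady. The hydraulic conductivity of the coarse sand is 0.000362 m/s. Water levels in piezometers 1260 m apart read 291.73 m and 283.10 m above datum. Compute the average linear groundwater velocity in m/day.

Convert K: 0.000362 m/s × 86400 = 31.28 m/day.
Hydraulic gradient i = (291.73 − 283.10) / 1260 = 8.63 / 1260 = 0.006849.
Darcy flux q = K · i = 31.28 × 0.006849 = 0.2142 m/day.
Seepage velocity v = q / n_e = 0.2142 / 0.31 = 0.6910 m/day.

0.691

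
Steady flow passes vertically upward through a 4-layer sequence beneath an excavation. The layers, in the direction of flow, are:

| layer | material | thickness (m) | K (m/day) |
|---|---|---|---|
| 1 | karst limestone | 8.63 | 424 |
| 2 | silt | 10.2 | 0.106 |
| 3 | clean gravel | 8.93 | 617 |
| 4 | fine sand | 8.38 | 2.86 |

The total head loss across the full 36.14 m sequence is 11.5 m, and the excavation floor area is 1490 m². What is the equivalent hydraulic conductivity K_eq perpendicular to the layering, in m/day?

Flow is perpendicular to layering, so the layers act in series and the equivalent K is the thickness-weighted harmonic mean.
Total thickness L = 8.63 + 10.2 + 8.93 + 8.38 = 36.14 m.
Σ(b_i/K_i) = 8.63/424 + 10.2/0.106 + 8.93/617 + 8.38/2.86 = 99.19 d.
K_eq = L / Σ(b_i/K_i) = 36.14 / 99.19 = 0.3643 m/day.

0.364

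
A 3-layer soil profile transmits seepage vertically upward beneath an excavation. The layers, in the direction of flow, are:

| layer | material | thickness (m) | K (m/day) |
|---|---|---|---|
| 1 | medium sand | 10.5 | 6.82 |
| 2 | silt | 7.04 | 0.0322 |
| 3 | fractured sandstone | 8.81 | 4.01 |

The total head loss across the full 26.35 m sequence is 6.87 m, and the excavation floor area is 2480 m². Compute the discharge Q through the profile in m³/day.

Flow is perpendicular to layering, so the layers act in series and the equivalent K is the thickness-weighted harmonic mean.
Total thickness L = 10.5 + 7.04 + 8.81 = 26.35 m.
Σ(b_i/K_i) = 10.5/6.82 + 7.04/0.0322 + 8.81/4.01 = 222.4 d.
K_eq = L / Σ(b_i/K_i) = 26.35 / 222.4 = 0.1185 m/day.
Q = K_eq · A · (Δh/L) = 0.1185 × 2480 × (6.87/26.35) = 76.62 m³/day.

76.6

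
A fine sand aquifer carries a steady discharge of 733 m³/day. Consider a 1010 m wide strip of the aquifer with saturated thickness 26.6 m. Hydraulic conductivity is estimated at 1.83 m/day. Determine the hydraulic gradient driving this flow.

0.0149

Cross-sectional area A = 1010 × 26.6 = 26866 m².
From Q = K·A·i, i = Q / (K·A) = 733 / (1.830 × 26866) = 0.01491.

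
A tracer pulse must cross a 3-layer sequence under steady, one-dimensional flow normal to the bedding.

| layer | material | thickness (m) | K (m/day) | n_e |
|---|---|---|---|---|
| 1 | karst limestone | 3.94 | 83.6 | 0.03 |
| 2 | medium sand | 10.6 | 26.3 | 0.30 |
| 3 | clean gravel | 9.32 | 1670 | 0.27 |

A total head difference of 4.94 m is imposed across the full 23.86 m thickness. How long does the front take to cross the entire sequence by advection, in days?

With flow normal to the layers, continuity requires the same specific discharge q through every layer.
Σ(b_i/K_i) = 3.94/83.6 + 10.6/26.3 + 9.32/1670 = 0.4558 d.
q = Δh / Σ(b_i/K_i) = 4.94 / 0.4558 = 10.84 m/day.
In each layer the seepage velocity is v_i = q/n_i, so the layer transit time is t_i = b_i·n_i / q:
  layer 1 (karst limestone): t_1 = 3.94 × 0.03 / 10.84 = 0.01090 d
  layer 2 (medium sand): t_2 = 10.6 × 0.30 / 10.84 = 0.2934 d
  layer 3 (clean gravel): t_3 = 9.32 × 0.27 / 10.84 = 0.2322 d
Total t = Σ t_i = 0.5364 days.

0.536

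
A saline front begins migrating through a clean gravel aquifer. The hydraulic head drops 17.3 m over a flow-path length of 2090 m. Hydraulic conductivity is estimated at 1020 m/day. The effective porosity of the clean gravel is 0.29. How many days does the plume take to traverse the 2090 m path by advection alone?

71.8

Hydraulic gradient i = Δh / L = 17.3 / 2090 = 0.008278.
Darcy flux q = K · i = 1020 × 0.008278 = 8.443 m/day.
Seepage velocity v = q / n_e = 8.443 / 0.29 = 29.11 m/day.
Travel time t = L / v = 2090 / 29.11 = 71.79 days.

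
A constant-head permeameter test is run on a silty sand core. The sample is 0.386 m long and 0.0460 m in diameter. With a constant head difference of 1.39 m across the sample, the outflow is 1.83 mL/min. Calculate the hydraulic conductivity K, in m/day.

Cross-sectional area A = π·(d/2)² = π × (0.0460/2)² = 0.001662 m².
Convert discharge: 1.83 mL/min = 3.050e-08 m³/s.
Darcy's law rearranged: K = Q·L / (A·Δh) = 3.050e-08 × 0.386 / (0.001662 × 1.39) = 5.096e-06 m/s = 0.4403 m/day.

0.440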